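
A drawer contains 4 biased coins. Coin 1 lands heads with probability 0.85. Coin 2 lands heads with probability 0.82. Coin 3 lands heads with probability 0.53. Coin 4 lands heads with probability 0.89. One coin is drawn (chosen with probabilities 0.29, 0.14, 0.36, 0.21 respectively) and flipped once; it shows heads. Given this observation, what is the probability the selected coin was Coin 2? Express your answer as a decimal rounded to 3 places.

P(heads|C1) = 0.85; P(heads|C2) = 0.82; P(heads|C3) = 0.53; P(heads|C4) = 0.89.
Prior × likelihood for each source: 0.29·0.85=0.2465, 0.14·0.82=0.1148, 0.36·0.53=0.1908, 0.21·0.89=0.1869. Summing gives P(heads) = 0.73900.
P(Coin 2 | heads) = 0.1148 / 0.73900 = 0.155.

Posterior probability ≈ 0.155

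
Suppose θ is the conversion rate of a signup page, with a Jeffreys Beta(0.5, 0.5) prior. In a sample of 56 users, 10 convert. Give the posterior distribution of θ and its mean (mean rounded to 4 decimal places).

Posterior: Beta(10.5, 46.5); mean ≈ 0.1842

The binomial likelihood is conjugate to the Beta prior: with 10 successes and 46 failures, the posterior is Beta(0.5+10, 0.5+46) = Beta(10.5, 46.5).
E[θ | data] = 10.5/(10.5+46.5) = 0.1842.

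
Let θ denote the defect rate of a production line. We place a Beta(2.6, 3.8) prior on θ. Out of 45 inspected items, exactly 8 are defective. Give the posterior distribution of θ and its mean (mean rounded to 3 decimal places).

The binomial likelihood is conjugate to the Beta prior: with 8 successes and 37 failures, the posterior is Beta(2.6+8, 3.8+37) = Beta(10.6, 40.8).
Posterior mean = α/(α+β) = 10.6/51.4 = 0.206.

Posterior: Beta(10.6, 40.8); mean ≈ 0.206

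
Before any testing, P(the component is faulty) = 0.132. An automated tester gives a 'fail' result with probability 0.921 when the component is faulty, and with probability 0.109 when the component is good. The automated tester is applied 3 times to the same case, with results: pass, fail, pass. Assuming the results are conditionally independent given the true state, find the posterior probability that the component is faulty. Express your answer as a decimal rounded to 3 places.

Let H be the event that the component is faulty; start with P(H) = 0.132. P('fail'|H) = 0.921, P('fail'|¬H) = 0.109.
Update on result 1 ('pass'): P(H) ← 0.079·0.1320 / (0.079·0.1320 + 0.891·0.8680) = 0.010428/0.78382 = 0.0133.
Update on result 2 ('fail'): P(H) ← 0.921·0.0133 / (0.921·0.0133 + 0.109·0.9867) = 0.012253/0.11980 = 0.1023.
Update on result 3 ('pass'): P(H) ← 0.079·0.1023 / (0.079·0.1023 + 0.891·0.8977) = 0.0080799/0.80795 = 0.0100.

Posterior P(H) ≈ 0.010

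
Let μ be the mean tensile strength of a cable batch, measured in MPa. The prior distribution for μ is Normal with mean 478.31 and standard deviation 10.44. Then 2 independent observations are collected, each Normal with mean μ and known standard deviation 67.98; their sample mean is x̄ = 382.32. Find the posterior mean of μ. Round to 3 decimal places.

With known σ, the Normal prior is conjugate. Weight on the data is w = (n/σ²)/(n/σ² + 1/τ₀²) = 0.00043278/(0.00043278+0.00917485) = 0.045045.
Posterior mean = w·x̄ + (1−w)·μ₀ = 0.045045·382.32 + 0.95495·478.31 = 473.986.

Posterior mean ≈ 473.986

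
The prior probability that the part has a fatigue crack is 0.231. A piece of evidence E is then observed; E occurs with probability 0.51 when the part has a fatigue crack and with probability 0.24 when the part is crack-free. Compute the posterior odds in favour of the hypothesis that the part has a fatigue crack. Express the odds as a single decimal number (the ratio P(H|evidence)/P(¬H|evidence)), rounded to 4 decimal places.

Prior odds = 0.231/(1−0.231) = 0.30039. In log-odds, ln(0.30039) = -1.2027.
Add log likelihood ratio: ln(2.1250) = 0.75377.
Posterior log-odds = -0.44890, so posterior odds = exp(-0.44890) = 0.63833.

Posterior odds ≈ 0.6383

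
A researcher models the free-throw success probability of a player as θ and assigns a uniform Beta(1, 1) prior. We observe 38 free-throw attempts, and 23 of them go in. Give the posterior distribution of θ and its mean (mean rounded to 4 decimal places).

The binomial likelihood is conjugate to the Beta prior: with 23 successes and 15 failures, the posterior is Beta(1+23, 1+15) = Beta(24, 16).
E[θ | data] = 24/(24+16) = 0.6000.

Posterior: Beta(24, 16); mean ≈ 0.6000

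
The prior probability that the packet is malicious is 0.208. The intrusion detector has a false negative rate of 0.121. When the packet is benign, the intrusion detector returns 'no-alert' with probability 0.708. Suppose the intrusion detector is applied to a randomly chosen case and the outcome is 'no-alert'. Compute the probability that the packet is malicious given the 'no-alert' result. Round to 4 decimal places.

Let H be the event that the packet is malicious. P(H) = 0.208, so P(¬H) = 0.792. With E the 'no-alert' result, P(E|H) = 0.121 and P(E|¬H) = 0.708.
P(E) = 0.121·0.208 + 0.708·0.792 = 0.025168 + 0.56074 = 0.58590.
By Bayes' theorem, P(H|E) = 0.025168 / 0.58590 = 0.0430.

P(H | E) ≈ 0.0430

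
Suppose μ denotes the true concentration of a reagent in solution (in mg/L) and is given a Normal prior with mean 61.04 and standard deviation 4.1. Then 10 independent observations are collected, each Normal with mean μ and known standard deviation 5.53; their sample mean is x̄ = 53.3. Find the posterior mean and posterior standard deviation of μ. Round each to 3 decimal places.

Prior precision 1/τ₀² = 1/4.1² = 0.0594884; data precision n/σ² = 10/5.53² = 0.327001.
Posterior precision = 0.0594884 + 0.327001 = 0.386490, giving posterior SD = 1/√0.386490 = 1.609.
Posterior mean = (0.0594884·61.04 + 0.327001·53.3) / 0.386490 = 54.491.

Posterior mean ≈ 54.491; posterior SD ≈ 1.609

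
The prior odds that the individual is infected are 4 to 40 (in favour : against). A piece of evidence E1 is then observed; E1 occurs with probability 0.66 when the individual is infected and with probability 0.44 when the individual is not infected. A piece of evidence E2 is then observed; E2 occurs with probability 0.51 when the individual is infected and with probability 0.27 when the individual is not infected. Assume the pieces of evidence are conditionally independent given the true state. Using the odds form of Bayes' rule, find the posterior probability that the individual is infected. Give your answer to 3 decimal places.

Posterior probability ≈ 0.221

Prior odds = 4/40 = 0.10000. In log-odds, ln(0.10000) = -2.3026.
Add log likelihood ratios: ln(1.5000) + ln(1.8889) = 1.0415.
Posterior log-odds = -1.2611, so posterior odds = exp(-1.2611) = 0.28333. Converting, P(H|E) = 0.28333/1.2833 = 0.221.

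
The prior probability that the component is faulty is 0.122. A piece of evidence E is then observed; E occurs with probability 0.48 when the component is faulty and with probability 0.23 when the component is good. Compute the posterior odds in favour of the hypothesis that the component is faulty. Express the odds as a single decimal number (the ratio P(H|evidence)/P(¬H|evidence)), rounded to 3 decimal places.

Prior odds = 0.122/(1−0.122) = 0.13895. In log-odds, ln(0.13895) = -1.9736.
Add log likelihood ratio: ln(2.0870) = 0.73571.
Posterior log-odds = -1.2379, so posterior odds = exp(-1.2379) = 0.28999.

Posterior odds ≈ 0.290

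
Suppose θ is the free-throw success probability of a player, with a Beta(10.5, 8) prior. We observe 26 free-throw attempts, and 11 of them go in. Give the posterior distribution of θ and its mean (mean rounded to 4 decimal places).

Posterior: Beta(21.5, 23); mean ≈ 0.4831

The binomial likelihood is conjugate to the Beta prior: with 11 successes and 15 failures, the posterior is Beta(10.5+11, 8+15) = Beta(21.5, 23).
E[θ | data] = 21.5/(21.5+23) = 0.4831.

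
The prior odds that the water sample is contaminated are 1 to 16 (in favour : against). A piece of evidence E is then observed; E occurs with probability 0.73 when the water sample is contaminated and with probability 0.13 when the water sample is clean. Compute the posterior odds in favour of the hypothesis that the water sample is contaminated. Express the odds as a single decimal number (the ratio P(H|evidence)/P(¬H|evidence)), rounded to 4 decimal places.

Posterior odds ≈ 0.3510

Prior odds = 1/16 = 0.062500.
Likelihood ratio for E = 0.73/0.13 = 5.6154.
Posterior odds = prior odds × LR = 0.35096.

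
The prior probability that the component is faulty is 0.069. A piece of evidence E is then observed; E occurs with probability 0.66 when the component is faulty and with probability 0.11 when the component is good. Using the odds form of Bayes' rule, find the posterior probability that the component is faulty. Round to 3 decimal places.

Prior odds = 0.069/(1−0.069) = 0.074114.
Likelihood ratio for E = 0.66/0.11 = 6.0000.
Posterior odds = prior odds × LR = 0.44468.
Posterior probability = odds/(1+odds) = 0.44468/1.4447 = 0.308.

Posterior probability ≈ 0.308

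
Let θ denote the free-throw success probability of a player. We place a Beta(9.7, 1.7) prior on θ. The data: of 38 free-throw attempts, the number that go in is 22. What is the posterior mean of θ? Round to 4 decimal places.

Posterior mean ≈ 0.6417

Observing 22 successes and 16 failures updates Beta(9.7, 1.7) by adding the success and failure counts to the two shape parameters: α = 9.7+22 = 31.7, β = 1.7+16 = 17.7.
Posterior mean = α/(α+β) = 31.7/49.4 = 0.6417.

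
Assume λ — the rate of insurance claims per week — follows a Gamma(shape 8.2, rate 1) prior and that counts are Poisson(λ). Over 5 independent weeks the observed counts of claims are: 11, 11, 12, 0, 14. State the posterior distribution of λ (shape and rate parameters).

Total count ∑xᵢ = 48 over n = 5 weeks.
Gamma is conjugate to the Poisson likelihood: posterior is Gamma(shape = 8.2+48 = 56.2, rate = 1+5 = 6).

Posterior: Gamma(shape=56.2, rate=6)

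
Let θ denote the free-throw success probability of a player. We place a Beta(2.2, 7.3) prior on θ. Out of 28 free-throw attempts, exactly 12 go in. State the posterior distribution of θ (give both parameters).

Posterior: Beta(14.2, 23.3)

The binomial likelihood is conjugate to the Beta prior: with 12 successes and 16 failures, the posterior is Beta(2.2+12, 7.3+16) = Beta(14.2, 23.3).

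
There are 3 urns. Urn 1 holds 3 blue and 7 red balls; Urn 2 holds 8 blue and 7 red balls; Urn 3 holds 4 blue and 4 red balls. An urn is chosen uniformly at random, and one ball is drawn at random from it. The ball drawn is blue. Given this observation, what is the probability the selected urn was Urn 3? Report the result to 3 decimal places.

Posterior probability ≈ 0.375

P(blue|Urn 1) = 0.3; P(blue|Urn 2) = 0.5333; P(blue|Urn 3) = 0.5.
Prior × likelihood for each source: 0.333333·0.3=0.1000, 0.333333·0.5333=0.1778, 0.333333·0.5=0.1667. Summing gives P(blue) = 0.44444.
P(Urn 3 | blue) = 0.1667 / 0.44444 = 0.375.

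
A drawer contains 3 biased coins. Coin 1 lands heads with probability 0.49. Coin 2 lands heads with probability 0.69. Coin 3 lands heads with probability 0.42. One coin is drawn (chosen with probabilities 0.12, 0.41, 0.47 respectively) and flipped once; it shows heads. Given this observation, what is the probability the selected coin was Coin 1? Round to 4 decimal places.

Tabulate prior·likelihood by source: [1] prior 0.12, lik 0.49, product 0.05880; [2] prior 0.41, lik 0.69, product 0.2829; [3] prior 0.47, lik 0.42, product 0.1974.
Normalizing constant = 0.53910; the posterior for Coin 1 is its product over the sum, 0.05880/0.53910 = 0.1091.

Posterior probability ≈ 0.1091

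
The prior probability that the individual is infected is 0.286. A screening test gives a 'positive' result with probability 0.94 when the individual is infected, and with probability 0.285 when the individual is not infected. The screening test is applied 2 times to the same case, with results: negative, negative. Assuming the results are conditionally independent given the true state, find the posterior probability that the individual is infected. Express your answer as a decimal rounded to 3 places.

Posterior P(H) ≈ 0.003

Let H be the event that the individual is infected; start with P(H) = 0.286. P('positive'|H) = 0.94, P('positive'|¬H) = 0.285.
Update on result 1 ('negative'): P(H) ← 0.06·0.2860 / (0.06·0.2860 + 0.715·0.7140) = 0.017160/0.52767 = 0.0325.
Update on result 2 ('negative'): P(H) ← 0.06·0.0325 / (0.06·0.0325 + 0.715·0.9675) = 0.0019512/0.69370 = 0.0028.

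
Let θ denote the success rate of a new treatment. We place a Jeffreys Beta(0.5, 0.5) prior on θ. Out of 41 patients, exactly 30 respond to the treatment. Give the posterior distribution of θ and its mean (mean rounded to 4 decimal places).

Posterior: Beta(30.5, 11.5); mean ≈ 0.7262

The binomial likelihood is conjugate to the Beta prior: with 30 successes and 11 failures, the posterior is Beta(0.5+30, 0.5+11) = Beta(30.5, 11.5).
Posterior mean = α/(α+β) = 30.5/42 = 0.7262.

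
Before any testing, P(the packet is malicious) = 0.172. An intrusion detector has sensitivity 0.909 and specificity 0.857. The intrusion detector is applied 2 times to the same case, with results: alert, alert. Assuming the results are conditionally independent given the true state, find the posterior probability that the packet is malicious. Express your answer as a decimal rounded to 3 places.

Posterior P(H) ≈ 0.894

With H the event that the packet is malicious, the joint likelihood of the observed sequence is P(data|H) = 0.909·0.909 = 0.82628 and P(data|¬H) = 0.143·0.143 = 0.020449.
Bayes: P(H|data) = 0.172·0.82628 / (0.172·0.82628 + 0.828·0.020449) = 0.14212/0.15905 = 0.8935.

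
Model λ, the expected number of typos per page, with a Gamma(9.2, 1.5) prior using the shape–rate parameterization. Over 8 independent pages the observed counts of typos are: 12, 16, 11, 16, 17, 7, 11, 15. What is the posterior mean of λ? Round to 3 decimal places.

Total count ∑xᵢ = 105 over n = 8 pages.
Gamma is conjugate to the Poisson likelihood: posterior is Gamma(shape = 9.2+105 = 114.2, rate = 1.5+8 = 9.5).
E[λ | data] = 114.2/9.5 = 12.021.

Posterior mean ≈ 12.021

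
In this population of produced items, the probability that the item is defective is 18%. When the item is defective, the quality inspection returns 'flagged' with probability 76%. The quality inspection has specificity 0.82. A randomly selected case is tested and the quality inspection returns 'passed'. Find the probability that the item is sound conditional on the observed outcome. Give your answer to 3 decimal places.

Write H for 'the item is defective'. Prior odds H:¬H = 0.18/0.82 = 0.21951. For the 'passed' outcome, the likelihood ratio is 0.24/0.82 = 0.29268.
Posterior odds = 0.21951 × 0.29268 = 0.064247, so P(H|E) = 0.064247/(1+0.064247) = 0.060. Then P(¬H|E) = 1 − 0.060 = 0.940.

P(¬H | E) ≈ 0.940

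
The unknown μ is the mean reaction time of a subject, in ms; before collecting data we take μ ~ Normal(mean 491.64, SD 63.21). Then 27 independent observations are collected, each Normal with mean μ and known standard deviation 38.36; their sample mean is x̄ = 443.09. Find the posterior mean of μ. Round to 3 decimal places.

Posterior mean ≈ 443.743

Prior precision 1/τ₀² = 1/63.21² = 0.00025028; data precision n/σ² = 27/38.36² = 0.0183488.
Posterior precision = 0.00025028 + 0.0183488 = 0.0185990.
Posterior mean = (0.00025028·491.64 + 0.0183488·443.09) / 0.0185990 = 443.743.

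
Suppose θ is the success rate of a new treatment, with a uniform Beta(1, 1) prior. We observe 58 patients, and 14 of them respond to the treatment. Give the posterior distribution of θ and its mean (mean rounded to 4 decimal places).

Posterior: Beta(15, 45); mean ≈ 0.2500

Observing 14 successes and 44 failures updates Beta(1, 1) by adding the success and failure counts to the two shape parameters: α = 1+14 = 15, β = 1+44 = 45.
Posterior mean = α/(α+β) = 15/60 = 0.2500.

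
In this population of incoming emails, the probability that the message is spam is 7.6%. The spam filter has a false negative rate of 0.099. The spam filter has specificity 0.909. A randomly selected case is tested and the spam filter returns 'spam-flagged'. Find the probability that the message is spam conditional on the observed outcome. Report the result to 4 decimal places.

P(H | E) ≈ 0.4488

Write H for 'the message is spam'. Prior odds H:¬H = 0.076/0.924 = 0.082251. For the 'spam-flagged' outcome, the likelihood ratio is 0.901/0.091 = 9.9011.
Posterior odds = 0.082251 × 9.9011 = 0.81438, so P(H|E) = 0.81438/(1+0.81438) = 0.4488.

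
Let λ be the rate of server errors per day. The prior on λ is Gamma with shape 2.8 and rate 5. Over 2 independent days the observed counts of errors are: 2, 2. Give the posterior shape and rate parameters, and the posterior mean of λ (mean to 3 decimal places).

Posterior: Gamma(shape=6.8, rate=7); mean ≈ 0.971

The Poisson likelihood adds the total count to the shape and the number of exposure periods to the rate. Here ∑xᵢ = 4 and n = 2, so shape 2.8→6.8 and rate 5→7.
E[λ | data] = 6.8/7 = 0.971.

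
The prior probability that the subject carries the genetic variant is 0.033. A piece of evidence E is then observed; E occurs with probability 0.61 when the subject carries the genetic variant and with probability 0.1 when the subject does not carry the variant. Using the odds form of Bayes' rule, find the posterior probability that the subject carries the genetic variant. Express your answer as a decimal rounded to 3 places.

Prior odds = 0.033/(1−0.033) = 0.034126. In log-odds, ln(0.034126) = -3.3777.
Add log likelihood ratio: ln(6.1000) = 1.8083.
Posterior log-odds = -1.5694, so posterior odds = exp(-1.5694) = 0.20817. Converting, P(H|E) = 0.20817/1.2082 = 0.172.

Posterior probability ≈ 0.172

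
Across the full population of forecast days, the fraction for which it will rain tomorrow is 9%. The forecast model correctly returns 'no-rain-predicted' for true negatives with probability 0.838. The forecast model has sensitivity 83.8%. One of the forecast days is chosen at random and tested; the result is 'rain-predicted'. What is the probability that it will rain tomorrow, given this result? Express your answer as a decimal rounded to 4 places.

P(H | E) ≈ 0.3384

Write H for 'it will rain tomorrow'. Prior odds H:¬H = 0.09/0.91 = 0.098901. For the 'rain-predicted' outcome, the likelihood ratio is 0.838/0.162 = 5.1728.
Posterior odds = 0.098901 × 5.1728 = 0.51160, so P(H|E) = 0.51160/(1+0.51160) = 0.3384.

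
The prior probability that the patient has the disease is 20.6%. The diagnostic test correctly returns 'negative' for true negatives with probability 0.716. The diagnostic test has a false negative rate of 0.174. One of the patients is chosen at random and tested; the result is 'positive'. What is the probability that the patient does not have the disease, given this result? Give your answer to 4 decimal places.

P(¬H | E) ≈ 0.5699

Write H for 'the patient has the disease'. Prior odds H:¬H = 0.206/0.794 = 0.25945. For the 'positive' outcome, the likelihood ratio is 0.826/0.284 = 2.9085.
Posterior odds = 0.25945 × 2.9085 = 0.75459, so P(H|E) = 0.75459/(1+0.75459) = 0.4301. Then P(¬H|E) = 1 − 0.4301 = 0.5699.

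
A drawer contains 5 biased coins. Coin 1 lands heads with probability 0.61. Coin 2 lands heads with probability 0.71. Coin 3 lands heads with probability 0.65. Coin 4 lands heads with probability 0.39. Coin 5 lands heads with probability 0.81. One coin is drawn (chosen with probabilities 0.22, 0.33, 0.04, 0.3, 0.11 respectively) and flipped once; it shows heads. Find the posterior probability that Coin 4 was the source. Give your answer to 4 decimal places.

Posterior probability ≈ 0.1948

Tabulate prior·likelihood by source: [1] prior 0.22, lik 0.61, product 0.1342; [2] prior 0.33, lik 0.71, product 0.2343; [3] prior 0.04, lik 0.65, product 0.02600; [4] prior 0.3, lik 0.39, product 0.1170; [5] prior 0.11, lik 0.81, product 0.08910.
Normalizing constant = 0.60060; the posterior for Coin 4 is its product over the sum, 0.1170/0.60060 = 0.1948.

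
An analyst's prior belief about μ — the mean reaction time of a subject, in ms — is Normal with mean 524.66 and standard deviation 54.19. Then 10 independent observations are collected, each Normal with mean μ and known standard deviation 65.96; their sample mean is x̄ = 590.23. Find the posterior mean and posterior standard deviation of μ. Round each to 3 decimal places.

With known σ, the Normal prior is conjugate. Weight on the data is w = (n/σ²)/(n/σ² + 1/τ₀²) = 0.00229847/(0.00229847+0.00034053) = 0.87096.
Posterior mean = w·x̄ + (1−w)·μ₀ = 0.87096·590.23 + 0.12904·524.66 = 581.769. Posterior variance = 1/(0.00229847+0.00034053) = 378.931, so SD = 19.466.

Posterior mean ≈ 581.769; posterior SD ≈ 19.466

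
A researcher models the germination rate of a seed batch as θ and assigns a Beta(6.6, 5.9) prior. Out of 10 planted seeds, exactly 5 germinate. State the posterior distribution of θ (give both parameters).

Posterior: Beta(11.6, 10.9)

Observing 5 successes and 5 failures updates Beta(6.6, 5.9) by adding the success and failure counts to the two shape parameters: α = 6.6+5 = 11.6, β = 5.9+5 = 10.9.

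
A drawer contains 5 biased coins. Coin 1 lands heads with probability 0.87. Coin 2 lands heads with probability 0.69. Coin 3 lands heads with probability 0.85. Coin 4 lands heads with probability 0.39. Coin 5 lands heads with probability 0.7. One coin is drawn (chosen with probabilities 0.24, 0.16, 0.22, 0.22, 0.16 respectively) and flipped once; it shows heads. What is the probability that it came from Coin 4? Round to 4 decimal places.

Tabulate prior·likelihood by source: [1] prior 0.24, lik 0.87, product 0.2088; [2] prior 0.16, lik 0.69, product 0.1104; [3] prior 0.22, lik 0.85, product 0.1870; [4] prior 0.22, lik 0.39, product 0.08580; [5] prior 0.16, lik 0.7, product 0.1120.
Normalizing constant = 0.70400; the posterior for Coin 4 is its product over the sum, 0.08580/0.70400 = 0.1219.

Posterior probability ≈ 0.1219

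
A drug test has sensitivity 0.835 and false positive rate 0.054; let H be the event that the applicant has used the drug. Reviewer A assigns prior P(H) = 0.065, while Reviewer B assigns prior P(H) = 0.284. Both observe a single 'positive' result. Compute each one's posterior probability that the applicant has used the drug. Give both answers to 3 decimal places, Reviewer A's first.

Reviewer A: 0.518; Reviewer B: 0.860

The likelihood ratio for a 'positive' result is 0.835/0.054 = 15.463.
Reviewer A: prior odds 0.065/0.935 = 0.069519; posterior odds 1.0750; posterior probability 0.518.
Reviewer B: prior odds 0.284/0.716 = 0.39665; posterior odds 6.1334; posterior probability 0.860.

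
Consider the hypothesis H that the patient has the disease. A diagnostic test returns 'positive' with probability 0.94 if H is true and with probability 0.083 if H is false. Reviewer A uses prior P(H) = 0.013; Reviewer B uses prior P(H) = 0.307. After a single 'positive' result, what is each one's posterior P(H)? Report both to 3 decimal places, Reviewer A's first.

Reviewer A: 0.130; Reviewer B: 0.834

P('+'|H) = 0.94, P('+'|¬H) = 0.083.
Reviewer A: numerator 0.94·0.013 = 0.012220; evidence = 0.012220+0.083·0.987 = 0.094141; posterior = 0.130.
Reviewer B: numerator 0.94·0.307 = 0.28858; evidence = 0.28858+0.083·0.693 = 0.34610; posterior = 0.834.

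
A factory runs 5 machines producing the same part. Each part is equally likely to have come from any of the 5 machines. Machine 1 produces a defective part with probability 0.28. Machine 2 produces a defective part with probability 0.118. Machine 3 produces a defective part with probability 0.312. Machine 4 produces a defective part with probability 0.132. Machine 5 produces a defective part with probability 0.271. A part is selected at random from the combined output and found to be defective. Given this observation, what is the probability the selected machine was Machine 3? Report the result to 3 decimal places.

Posterior probability ≈ 0.280

P(defective|M1) = 0.28; P(defective|M2) = 0.118; P(defective|M3) = 0.312; P(defective|M4) = 0.132; P(defective|M5) = 0.271.
Prior × likelihood for each source: 0.2·0.28=0.05600, 0.2·0.118=0.02360, 0.2·0.312=0.06240, 0.2·0.132=0.02640, 0.2·0.271=0.05420. Summing gives P(defective) = 0.22260.
P(Machine 3 | defective) = 0.06240 / 0.22260 = 0.280.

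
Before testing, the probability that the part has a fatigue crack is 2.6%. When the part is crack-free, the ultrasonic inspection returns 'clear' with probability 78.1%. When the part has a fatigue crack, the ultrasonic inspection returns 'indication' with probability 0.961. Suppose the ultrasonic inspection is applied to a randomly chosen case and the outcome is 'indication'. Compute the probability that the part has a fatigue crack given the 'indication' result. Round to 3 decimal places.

Write H for 'the part has a fatigue crack'. Prior odds H:¬H = 0.026/0.974 = 0.026694. For the 'indication' outcome, the likelihood ratio is 0.961/0.219 = 4.3881.
Posterior odds = 0.026694 × 4.3881 = 0.11714, so P(H|E) = 0.11714/(1+0.11714) = 0.105.

P(H | E) ≈ 0.105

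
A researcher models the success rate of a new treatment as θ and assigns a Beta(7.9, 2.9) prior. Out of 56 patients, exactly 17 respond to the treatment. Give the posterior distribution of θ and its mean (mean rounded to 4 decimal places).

Posterior: Beta(24.9, 41.9); mean ≈ 0.3728

Observing 17 successes and 39 failures updates Beta(7.9, 2.9) by adding the success and failure counts to the two shape parameters: α = 7.9+17 = 24.9, β = 2.9+39 = 41.9.
E[θ | data] = 24.9/(24.9+41.9) = 0.3728.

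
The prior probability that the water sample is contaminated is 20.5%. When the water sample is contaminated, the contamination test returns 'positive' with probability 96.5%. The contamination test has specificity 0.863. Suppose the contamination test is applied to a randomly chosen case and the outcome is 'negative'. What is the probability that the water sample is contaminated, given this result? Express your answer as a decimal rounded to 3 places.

Write H for 'the water sample is contaminated'. Prior odds H:¬H = 0.205/0.795 = 0.25786. For the 'negative' outcome, the likelihood ratio is 0.035/0.863 = 0.040556.
Posterior odds = 0.25786 × 0.040556 = 0.010458, so P(H|E) = 0.010458/(1+0.010458) = 0.010.

P(H | E) ≈ 0.010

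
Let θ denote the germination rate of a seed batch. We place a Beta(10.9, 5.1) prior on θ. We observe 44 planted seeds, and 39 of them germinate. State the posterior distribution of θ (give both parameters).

The binomial likelihood is conjugate to the Beta prior: with 39 successes and 5 failures, the posterior is Beta(10.9+39, 5.1+5) = Beta(49.9, 10.1).

Posterior: Beta(49.9, 10.1)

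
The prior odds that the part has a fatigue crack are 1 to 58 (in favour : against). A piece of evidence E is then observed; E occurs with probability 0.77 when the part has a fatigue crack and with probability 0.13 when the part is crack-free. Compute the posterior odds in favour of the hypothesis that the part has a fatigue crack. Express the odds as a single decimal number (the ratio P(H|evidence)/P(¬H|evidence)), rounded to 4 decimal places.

Posterior odds ≈ 0.1021

Prior odds = 1/58 = 0.017241.
Likelihood ratio for E = 0.77/0.13 = 5.9231.
Posterior odds = prior odds × LR = 0.10212.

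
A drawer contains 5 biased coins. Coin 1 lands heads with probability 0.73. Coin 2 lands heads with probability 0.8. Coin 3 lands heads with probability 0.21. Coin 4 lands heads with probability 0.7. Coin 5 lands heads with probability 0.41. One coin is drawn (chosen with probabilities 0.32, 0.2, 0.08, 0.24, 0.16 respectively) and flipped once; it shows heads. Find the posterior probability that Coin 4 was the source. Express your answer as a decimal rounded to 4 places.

Posterior probability ≈ 0.2609

P(heads|C1) = 0.73; P(heads|C2) = 0.8; P(heads|C3) = 0.21; P(heads|C4) = 0.7; P(heads|C5) = 0.41.
Prior × likelihood for each source: 0.32·0.73=0.2336, 0.2·0.8=0.1600, 0.08·0.21=0.01680, 0.24·0.7=0.1680, 0.16·0.41=0.06560. Summing gives P(heads) = 0.64400.
P(Coin 4 | heads) = 0.1680 / 0.64400 = 0.2609.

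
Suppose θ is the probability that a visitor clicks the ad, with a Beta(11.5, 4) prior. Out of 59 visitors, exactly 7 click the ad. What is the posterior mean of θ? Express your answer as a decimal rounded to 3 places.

Observing 7 successes and 52 failures updates Beta(11.5, 4) by adding the success and failure counts to the two shape parameters: α = 11.5+7 = 18.5, β = 4+52 = 56.
Posterior mean = α/(α+β) = 18.5/74.5 = 0.248.

Posterior mean ≈ 0.248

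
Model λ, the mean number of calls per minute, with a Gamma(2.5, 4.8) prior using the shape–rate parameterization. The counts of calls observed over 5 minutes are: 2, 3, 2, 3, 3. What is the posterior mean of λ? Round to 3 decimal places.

The Poisson likelihood adds the total count to the shape and the number of exposure periods to the rate. Here ∑xᵢ = 13 and n = 5, so shape 2.5→15.5 and rate 4.8→9.8.
E[λ | data] = 15.5/9.8 = 1.582.

Posterior mean ≈ 1.582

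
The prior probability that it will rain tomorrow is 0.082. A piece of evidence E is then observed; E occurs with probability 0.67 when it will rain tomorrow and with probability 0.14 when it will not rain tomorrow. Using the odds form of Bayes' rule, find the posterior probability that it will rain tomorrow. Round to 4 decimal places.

Prior odds = 0.082/(1−0.082) = 0.089325.
Likelihood ratio for E = 0.67/0.14 = 4.7857.
Posterior odds = prior odds × LR = 0.42748.
Posterior probability = odds/(1+odds) = 0.42748/1.4275 = 0.2995.

Posterior probability ≈ 0.2995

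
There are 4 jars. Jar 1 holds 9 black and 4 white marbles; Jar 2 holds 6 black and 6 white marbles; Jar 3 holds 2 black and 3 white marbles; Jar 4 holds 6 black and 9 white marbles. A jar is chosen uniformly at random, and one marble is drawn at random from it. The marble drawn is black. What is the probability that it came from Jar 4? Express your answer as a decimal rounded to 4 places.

P(black|Jar 1) = 0.6923; P(black|Jar 2) = 0.5; P(black|Jar 3) = 0.4; P(black|Jar 4) = 0.4.
Prior × likelihood for each source: 0.25·0.6923=0.1731, 0.25·0.5=0.1250, 0.25·0.4=0.1000, 0.25·0.4=0.1000. Summing gives P(black) = 0.49808.
P(Jar 4 | black) = 0.1000 / 0.49808 = 0.2008.

Posterior probability ≈ 0.2008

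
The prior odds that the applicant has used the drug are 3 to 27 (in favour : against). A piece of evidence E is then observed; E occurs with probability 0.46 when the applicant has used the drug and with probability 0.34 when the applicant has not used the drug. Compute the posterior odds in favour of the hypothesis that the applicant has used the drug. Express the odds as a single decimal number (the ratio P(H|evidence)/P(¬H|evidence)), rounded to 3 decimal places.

Posterior odds ≈ 0.150

Prior odds = 3/27 = 0.11111. In log-odds, ln(0.11111) = -2.1972.
Add log likelihood ratio: ln(1.3529) = 0.30228.
Posterior log-odds = -1.8949, so posterior odds = exp(-1.8949) = 0.15033.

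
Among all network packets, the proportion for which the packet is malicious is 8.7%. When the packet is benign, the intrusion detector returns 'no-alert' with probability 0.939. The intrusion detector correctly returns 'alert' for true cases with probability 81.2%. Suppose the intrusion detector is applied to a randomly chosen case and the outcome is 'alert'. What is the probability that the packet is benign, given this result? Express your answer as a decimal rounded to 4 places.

Let H be the event that the packet is malicious. P(H) = 0.087, so P(¬H) = 0.913. With E the 'alert' result, P(E|H) = 0.812 and P(E|¬H) = 0.061.
P(E) = 0.812·0.087 + 0.061·0.913 = 0.070644 + 0.055693 = 0.12634.
By Bayes' theorem, P(H|E) = 0.070644 / 0.12634 = 0.5592. Hence P(¬H|E) = 1 − 0.5592 = 0.4408.

P(¬H | E) ≈ 0.4408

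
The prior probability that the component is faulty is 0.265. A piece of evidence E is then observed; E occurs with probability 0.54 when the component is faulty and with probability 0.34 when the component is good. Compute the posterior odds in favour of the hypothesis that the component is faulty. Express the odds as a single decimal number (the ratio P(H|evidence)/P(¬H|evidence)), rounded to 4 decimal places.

Prior odds = 0.265/(1−0.265) = 0.36054. In log-odds, ln(0.36054) = -1.0201.
Add log likelihood ratio: ln(1.5882) = 0.46262.
Posterior log-odds = -0.55752, so posterior odds = exp(-0.55752) = 0.57263.

Posterior odds ≈ 0.5726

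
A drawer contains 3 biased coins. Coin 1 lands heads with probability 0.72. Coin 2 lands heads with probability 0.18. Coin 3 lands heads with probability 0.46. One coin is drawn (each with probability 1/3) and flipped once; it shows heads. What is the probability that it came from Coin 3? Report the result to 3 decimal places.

Posterior probability ≈ 0.338

Tabulate prior·likelihood by source: [1] prior 0.333333, lik 0.72, product 0.2400; [2] prior 0.333333, lik 0.18, product 0.06000; [3] prior 0.333333, lik 0.46, product 0.1533.
Normalizing constant = 0.45333; the posterior for Coin 3 is its product over the sum, 0.1533/0.45333 = 0.338.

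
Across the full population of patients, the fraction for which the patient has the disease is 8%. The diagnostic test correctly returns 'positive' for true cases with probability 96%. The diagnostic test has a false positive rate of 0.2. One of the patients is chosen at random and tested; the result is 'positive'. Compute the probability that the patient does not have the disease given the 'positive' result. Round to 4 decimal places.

P(¬H | E) ≈ 0.7055

Write H for 'the patient has the disease'. Prior odds H:¬H = 0.08/0.92 = 0.086957. For the 'positive' outcome, the likelihood ratio is 0.96/0.2 = 4.8000.
Posterior odds = 0.086957 × 4.8000 = 0.41739, so P(H|E) = 0.41739/(1+0.41739) = 0.2945. Then P(¬H|E) = 1 − 0.2945 = 0.7055.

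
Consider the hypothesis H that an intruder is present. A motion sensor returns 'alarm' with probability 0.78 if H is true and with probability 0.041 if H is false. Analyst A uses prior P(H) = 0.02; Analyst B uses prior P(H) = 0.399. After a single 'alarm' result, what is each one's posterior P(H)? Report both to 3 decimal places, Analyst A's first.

P('+'|H) = 0.78, P('+'|¬H) = 0.041.
Analyst A: numerator 0.78·0.02 = 0.015600; evidence = 0.015600+0.041·0.98 = 0.055780; posterior = 0.280.
Analyst B: numerator 0.78·0.399 = 0.31122; evidence = 0.31122+0.041·0.601 = 0.33586; posterior = 0.927.

Analyst A: 0.280; Analyst B: 0.927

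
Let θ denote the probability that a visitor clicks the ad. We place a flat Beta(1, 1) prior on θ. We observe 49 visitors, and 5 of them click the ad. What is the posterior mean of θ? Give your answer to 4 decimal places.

Posterior mean ≈ 0.1176

The binomial likelihood is conjugate to the Beta prior: with 5 successes and 44 failures, the posterior is Beta(1+5, 1+44) = Beta(6, 45).
E[θ | data] = 6/(6+45) = 0.1176.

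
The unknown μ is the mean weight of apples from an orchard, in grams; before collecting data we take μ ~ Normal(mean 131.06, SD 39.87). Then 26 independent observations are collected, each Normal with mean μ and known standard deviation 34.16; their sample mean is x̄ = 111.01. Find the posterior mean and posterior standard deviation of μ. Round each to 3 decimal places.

Posterior mean ≈ 111.561; posterior SD ≈ 6.607

With known σ, the Normal prior is conjugate. Weight on the data is w = (n/σ²)/(n/σ² + 1/τ₀²) = 0.0222812/(0.0222812+0.00062908) = 0.97254.
Posterior mean = w·x̄ + (1−w)·μ₀ = 0.97254·111.01 + 0.027459·131.06 = 111.561. Posterior variance = 1/(0.0222812+0.00062908) = 43.6486, so SD = 6.607.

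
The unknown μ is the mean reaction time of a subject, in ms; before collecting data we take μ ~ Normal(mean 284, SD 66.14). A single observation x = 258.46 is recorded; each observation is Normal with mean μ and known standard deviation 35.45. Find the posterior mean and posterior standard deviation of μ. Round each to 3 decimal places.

Prior precision 1/τ₀² = 1/66.14² = 0.00022860; data precision n/σ² = 1/35.45² = 0.00079573.
Posterior precision = 0.00022860 + 0.00079573 = 0.00102433, giving posterior SD = 1/√0.00102433 = 31.245.
Posterior mean = (0.00022860·284 + 0.00079573·258.46) / 0.00102433 = 264.160.

Posterior mean ≈ 264.160; posterior SD ≈ 31.245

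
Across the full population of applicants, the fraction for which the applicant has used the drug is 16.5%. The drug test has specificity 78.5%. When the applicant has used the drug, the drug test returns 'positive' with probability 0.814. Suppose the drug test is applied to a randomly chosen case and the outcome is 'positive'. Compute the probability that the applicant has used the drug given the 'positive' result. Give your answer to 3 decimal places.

P(H | E) ≈ 0.428

Let H be the event that the applicant has used the drug. P(H) = 0.165, so P(¬H) = 0.835. With E the 'positive' result, P(E|H) = 0.814 and P(E|¬H) = 0.215.
P(E) = 0.814·0.165 + 0.215·0.835 = 0.13431 + 0.17952 = 0.31383.
By Bayes' theorem, P(H|E) = 0.13431 / 0.31383 = 0.428.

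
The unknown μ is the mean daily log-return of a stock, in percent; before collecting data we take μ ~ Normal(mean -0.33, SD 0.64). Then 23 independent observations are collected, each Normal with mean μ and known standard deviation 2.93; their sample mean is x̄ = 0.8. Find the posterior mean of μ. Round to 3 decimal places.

Posterior mean ≈ 0.261

Prior precision 1/τ₀² = 1/0.64² = 2.44141; data precision n/σ² = 23/2.93² = 2.67912.
Posterior precision = 2.44141 + 2.67912 = 5.12053.
Posterior mean = (2.44141·-0.33 + 2.67912·0.8) / 5.12053 = 0.261.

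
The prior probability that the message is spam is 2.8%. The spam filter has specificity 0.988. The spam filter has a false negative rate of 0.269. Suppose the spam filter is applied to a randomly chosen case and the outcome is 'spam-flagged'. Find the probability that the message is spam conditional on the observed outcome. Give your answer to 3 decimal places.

P(H | E) ≈ 0.637

Let H be the event that the message is spam. P(H) = 0.028, so P(¬H) = 0.972. With E the 'spam-flagged' result, P(E|H) = 0.731 and P(E|¬H) = 0.012.
P(E) = 0.731·0.028 + 0.012·0.972 = 0.020468 + 0.011664 = 0.032132.
By Bayes' theorem, P(H|E) = 0.020468 / 0.032132 = 0.637.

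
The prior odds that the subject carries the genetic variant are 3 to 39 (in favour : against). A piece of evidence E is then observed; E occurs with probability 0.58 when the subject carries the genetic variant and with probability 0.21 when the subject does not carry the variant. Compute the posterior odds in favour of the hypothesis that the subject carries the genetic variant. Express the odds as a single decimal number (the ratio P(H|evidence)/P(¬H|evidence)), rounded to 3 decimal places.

Posterior odds ≈ 0.212

Prior odds = 3/39 = 0.076923.
Likelihood ratio for E = 0.58/0.21 = 2.7619.
Posterior odds = prior odds × LR = 0.21245.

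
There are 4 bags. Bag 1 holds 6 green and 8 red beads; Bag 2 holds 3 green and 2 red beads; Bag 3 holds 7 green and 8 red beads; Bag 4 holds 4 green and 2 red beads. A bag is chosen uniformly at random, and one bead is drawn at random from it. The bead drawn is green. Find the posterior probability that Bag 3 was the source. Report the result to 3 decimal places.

Posterior probability ≈ 0.216

P(green|Bag 1) = 0.4286; P(green|Bag 2) = 0.6; P(green|Bag 3) = 0.4667; P(green|Bag 4) = 0.6667.
Prior × likelihood for each source: 0.25·0.4286=0.1071, 0.25·0.6=0.1500, 0.25·0.4667=0.1167, 0.25·0.6667=0.1667. Summing gives P(green) = 0.54048.
P(Bag 3 | green) = 0.1167 / 0.54048 = 0.216.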